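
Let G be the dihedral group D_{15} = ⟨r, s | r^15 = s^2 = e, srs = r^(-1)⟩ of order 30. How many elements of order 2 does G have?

Enumerating element orders in G gives 15 elements of order 2.

15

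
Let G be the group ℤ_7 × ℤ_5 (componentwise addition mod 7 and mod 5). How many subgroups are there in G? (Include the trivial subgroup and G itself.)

|G| = 35, so by Lagrange every subgroup order divides 35. Divisors: 1, 5, 7, 35.
Subgroups by order — order 1: 1; order 5: 1; order 7: 1; order 35: 1.
Total: 1 + 1 + 1 + 1 = 4.

4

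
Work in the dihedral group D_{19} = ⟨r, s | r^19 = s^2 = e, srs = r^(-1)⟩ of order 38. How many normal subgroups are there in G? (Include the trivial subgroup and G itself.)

3

G has 22 subgroups. Checking conjugation-invariance by order — order 1: 1/1 normal; order 2: 0/19 normal; order 19: 1/1 normal; order 38: 1/1 normal.
Total normal subgroups: 3.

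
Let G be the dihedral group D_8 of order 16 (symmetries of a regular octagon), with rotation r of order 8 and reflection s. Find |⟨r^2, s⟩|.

8

|⟨r^2⟩| = 4 and |⟨s⟩| = 2, so |H| is a multiple of lcm(4, 2) = 4 and divides |G| = 16.
Closing under the operation: H = {e, r^2, r^4, r^6, s, r^2s, r^4s, r^6s}, so |H| = 8.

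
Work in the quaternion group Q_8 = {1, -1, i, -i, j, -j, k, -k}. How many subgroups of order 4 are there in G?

|G| = 8 and 4 | 8, so subgroups of order 4 are possible by Lagrange.
The subgroups of order 4 are: {1, -1, i, -i}; {1, -1, j, -j}; {1, -1, k, -k}.
So G has 3 subgroups of order 4.

3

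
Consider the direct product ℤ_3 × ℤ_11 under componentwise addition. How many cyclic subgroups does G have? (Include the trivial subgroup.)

4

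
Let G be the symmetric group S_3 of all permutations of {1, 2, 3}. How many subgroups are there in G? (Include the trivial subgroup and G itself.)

6

|G| = 6, so by Lagrange every subgroup order divides 6. Divisors: 1, 2, 3, 6.
Subgroups by order — order 1: 1; order 2: 3; order 3: 1; order 6: 1.
Total: 1 + 3 + 1 + 1 = 6.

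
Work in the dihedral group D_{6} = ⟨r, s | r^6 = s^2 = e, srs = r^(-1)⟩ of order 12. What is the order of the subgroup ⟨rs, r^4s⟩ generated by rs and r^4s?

|⟨rs⟩| = 2 and |⟨r^4s⟩| = 2, so |H| is a multiple of lcm(2, 2) = 2 and divides |G| = 12.
Closing under the operation: H = {e, r^3, rs, r^4s}, so |H| = 4.

4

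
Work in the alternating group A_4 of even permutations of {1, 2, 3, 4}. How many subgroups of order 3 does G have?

|G| = 12 and 3 | 12, so subgroups of order 3 are possible by Lagrange.
The subgroups of order 3 are: {e, (1 2 3), (1 3 2)}; {e, (1 2 4), (1 4 2)}; {e, (1 3 4), (1 4 3)}; {e, (2 3 4), (2 4 3)}.
So G has 4 subgroups of order 3.

4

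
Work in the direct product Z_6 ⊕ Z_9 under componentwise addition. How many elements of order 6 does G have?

An element (a,b) has order lcm(ord(a), ord(b)); count pairs with lcm equal to 6.
Enumerating gives 8 such elements.

8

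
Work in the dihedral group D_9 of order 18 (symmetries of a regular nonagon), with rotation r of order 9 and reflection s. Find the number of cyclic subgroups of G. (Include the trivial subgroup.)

Each element a generates a cyclic subgroup ⟨a⟩; distinct elements may generate the same one (a cyclic group of order d has φ(d) generators).
Cyclic subgroups by order — order 1: 1; order 2: 9; order 3: 1; order 9: 1.
Total: 12.

12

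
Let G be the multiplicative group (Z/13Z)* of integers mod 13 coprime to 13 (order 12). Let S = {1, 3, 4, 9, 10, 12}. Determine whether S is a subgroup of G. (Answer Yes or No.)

Yes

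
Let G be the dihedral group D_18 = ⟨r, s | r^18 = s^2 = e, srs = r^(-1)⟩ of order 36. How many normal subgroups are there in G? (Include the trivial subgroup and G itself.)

9

G has 45 subgroups. Checking conjugation-invariance by order — order 1: 1/1 normal; order 2: 1/19 normal; order 3: 1/1 normal; order 4: 0/9 normal; order 6: 1/7 normal; order 9: 1/1 normal; order 12: 0/3 normal; order 18: 3/3 normal; order 36: 1/1 normal.
Total normal subgroups: 9.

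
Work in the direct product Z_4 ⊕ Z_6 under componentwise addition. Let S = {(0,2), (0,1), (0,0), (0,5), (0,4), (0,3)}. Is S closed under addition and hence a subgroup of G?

Yes

|S| = 6 divides |G| = 24, consistent with Lagrange.
S contains the identity, every element's inverse is in S, and S is closed under +: it is a subgroup.
In fact S = ⟨(0,1)⟩.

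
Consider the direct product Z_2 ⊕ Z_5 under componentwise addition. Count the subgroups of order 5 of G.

1

|G| = 10 and 5 | 10, so subgroups of order 5 are possible by Lagrange.
The subgroups of order 5 are: {(0,0), (0,1), (0,2), (0,3), (0,4)}.
So G has 1 subgroup of order 5.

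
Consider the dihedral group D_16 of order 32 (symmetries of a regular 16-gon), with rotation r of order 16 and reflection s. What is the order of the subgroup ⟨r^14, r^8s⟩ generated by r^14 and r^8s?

|⟨r^14⟩| = 8 and |⟨r^8s⟩| = 2, so |H| is a multiple of lcm(8, 2) = 8 and divides |G| = 32.
Closing under the operation: H = {e, r^2, r^4, r^6, r^8, r^10, r^12, r^14, s, r^2s, r^4s, r^6s, r^8s, r^10s, r^12s, r^14s}, so |H| = 16.

16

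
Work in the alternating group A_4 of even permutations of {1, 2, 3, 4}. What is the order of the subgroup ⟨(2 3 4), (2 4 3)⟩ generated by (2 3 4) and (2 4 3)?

|⟨(2 3 4)⟩| = 3 and |⟨(2 4 3)⟩| = 3, so |H| is a multiple of lcm(3, 3) = 3 and divides |G| = 12.
Closing under the operation: H = {e, (2 3 4), (2 4 3)}, so |H| = 3.

3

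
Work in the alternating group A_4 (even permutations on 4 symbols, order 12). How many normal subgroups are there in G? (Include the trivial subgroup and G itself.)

G has 10 subgroups. Checking conjugation-invariance by order — order 1: 1/1 normal; order 2: 0/3 normal; order 3: 0/4 normal; order 4: 1/1 normal; order 12: 1/1 normal.
Total normal subgroups: 3.

3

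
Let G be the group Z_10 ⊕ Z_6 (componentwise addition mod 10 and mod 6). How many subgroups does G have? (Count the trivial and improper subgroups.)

|G| = 60, so by Lagrange every subgroup order divides 60. Divisors: 1, 2, 3, 4, 5, 6, 10, 12, 15, 20, 30, 60.
Subgroups by order — order 1: 1; order 2: 3; order 3: 1; order 4: 1; order 5: 1; order 6: 3; order 10: 3; order 12: 1; order 15: 1; order 20: 1; order 30: 3; order 60: 1.
Total: 1 + 3 + 1 + 1 + 1 + 3 + 3 + 1 + 1 + 1 + 3 + 1 = 20.

20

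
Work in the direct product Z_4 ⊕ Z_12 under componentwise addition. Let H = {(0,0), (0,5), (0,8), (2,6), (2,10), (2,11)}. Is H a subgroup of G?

No

(0,5) ∈ H but its inverse (0,7) ∉ H, so H is not a subgroup.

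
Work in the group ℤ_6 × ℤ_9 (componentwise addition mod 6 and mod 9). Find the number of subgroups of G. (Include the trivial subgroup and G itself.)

|G| = 54, so by Lagrange every subgroup order divides 54. Divisors: 1, 2, 3, 6, 9, 18, 27, 54.
Subgroups by order — order 1: 1; order 2: 1; order 3: 4; order 6: 4; order 9: 4; order 18: 4; order 27: 1; order 54: 1.
Total: 1 + 1 + 4 + 4 + 4 + 4 + 1 + 1 = 20.

20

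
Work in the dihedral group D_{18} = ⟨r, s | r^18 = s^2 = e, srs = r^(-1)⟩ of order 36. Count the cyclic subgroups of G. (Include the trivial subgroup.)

24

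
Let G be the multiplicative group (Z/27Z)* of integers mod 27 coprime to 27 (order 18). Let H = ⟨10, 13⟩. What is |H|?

|⟨10⟩| = 3 and |⟨13⟩| = 9, so |H| is a multiple of lcm(3, 9) = 9 and divides |G| = 18.
Closing under the operation: H = {1, 4, 7, 10, 13, 16, 19, 22, 25}, so |H| = 9.

9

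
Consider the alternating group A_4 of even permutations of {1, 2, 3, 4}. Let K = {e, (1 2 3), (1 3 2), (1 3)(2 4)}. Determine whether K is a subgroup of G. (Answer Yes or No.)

No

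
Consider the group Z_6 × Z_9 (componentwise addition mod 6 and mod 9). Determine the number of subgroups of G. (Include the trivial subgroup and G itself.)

|G| = 54, so by Lagrange every subgroup order divides 54. Divisors: 1, 2, 3, 6, 9, 18, 27, 54.
Subgroups by order — order 1: 1; order 2: 1; order 3: 4; order 6: 4; order 9: 4; order 18: 4; order 27: 1; order 54: 1.
Total: 1 + 1 + 4 + 4 + 4 + 4 + 1 + 1 = 20.

20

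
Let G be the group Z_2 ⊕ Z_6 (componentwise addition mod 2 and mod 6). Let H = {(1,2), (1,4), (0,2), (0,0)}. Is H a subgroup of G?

No

(0,2) ∈ H but its inverse (0,4) ∉ H, so H is not a subgroup.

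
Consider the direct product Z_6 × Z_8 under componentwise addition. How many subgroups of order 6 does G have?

|G| = 48 and 6 | 48, so subgroups of order 6 are possible by Lagrange.
The subgroups of order 6 are: {(0,0), (0,4), (2,0), (2,4), (4,0), (4,4)}; {(0,0), (1,0), (2,0), (3,0), (4,0), (5,0)}; {(0,0), (1,4), (2,0), (3,4), (4,0), (5,4)}.
So G has 3 subgroups of order 6.

3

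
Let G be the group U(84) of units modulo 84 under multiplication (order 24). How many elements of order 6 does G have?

Enumerating element orders in G gives 14 elements of order 6.

14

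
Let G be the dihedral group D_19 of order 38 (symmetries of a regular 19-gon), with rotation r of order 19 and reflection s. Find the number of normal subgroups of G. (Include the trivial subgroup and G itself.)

G has 22 subgroups. Checking conjugation-invariance by order — order 1: 1/1 normal; order 2: 0/19 normal; order 19: 1/1 normal; order 38: 1/1 normal.
Total normal subgroups: 3.

3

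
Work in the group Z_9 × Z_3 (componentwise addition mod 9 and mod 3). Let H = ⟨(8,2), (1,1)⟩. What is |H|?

|⟨(8,2)⟩| = 9 and |⟨(1,1)⟩| = 9, so |H| is a multiple of lcm(9, 9) = 9 and divides |G| = 27.
Closing under the operation: H = {(0,0), (1,1), (2,2), (3,0), (4,1), (5,2), (6,0), (7,1), (8,2)}, so |H| = 9.

9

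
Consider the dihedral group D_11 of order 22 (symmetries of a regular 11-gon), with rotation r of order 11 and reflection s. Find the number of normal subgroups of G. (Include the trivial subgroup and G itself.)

G has 14 subgroups. Checking conjugation-invariance by order — order 1: 1/1 normal; order 2: 0/11 normal; order 11: 1/1 normal; order 22: 1/1 normal.
Total normal subgroups: 3.

3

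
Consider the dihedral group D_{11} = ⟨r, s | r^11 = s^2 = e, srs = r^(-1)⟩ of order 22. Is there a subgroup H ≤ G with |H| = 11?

11 | 22. A subgroup of order 11 is {e, r, r^2, r^3, r^4, r^5, r^6, r^7, r^8, r^9, r^10}.

Yes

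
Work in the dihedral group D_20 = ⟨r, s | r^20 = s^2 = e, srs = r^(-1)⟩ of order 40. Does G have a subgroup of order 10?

Yes

10 | 40. A subgroup of order 10 is {e, r^2, r^4, r^6, r^8, r^10, r^12, r^14, r^16, r^18}.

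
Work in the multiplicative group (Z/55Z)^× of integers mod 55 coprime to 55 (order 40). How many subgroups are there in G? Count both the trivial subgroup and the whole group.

|G| = 40, so by Lagrange every subgroup order divides 40. Divisors: 1, 2, 4, 5, 8, 10, 20, 40.
Subgroups by order — order 1: 1; order 2: 3; order 4: 3; order 5: 1; order 8: 1; order 10: 3; order 20: 3; order 40: 1.
Total: 1 + 3 + 3 + 1 + 1 + 3 + 3 + 1 = 16.

16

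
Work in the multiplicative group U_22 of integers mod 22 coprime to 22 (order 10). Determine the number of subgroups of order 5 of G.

|G| = 10 and 5 | 10, so subgroups of order 5 are possible by Lagrange.
The subgroups of order 5 are: {1, 3, 5, 9, 15}.
So G has 1 subgroup of order 5.

1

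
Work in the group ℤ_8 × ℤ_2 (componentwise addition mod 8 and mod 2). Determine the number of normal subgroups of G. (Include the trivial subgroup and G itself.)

G is abelian, so every subgroup is normal.
G has 11 subgroups in total, hence 11 normal subgroups.

11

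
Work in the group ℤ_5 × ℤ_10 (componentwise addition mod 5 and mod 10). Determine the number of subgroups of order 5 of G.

|G| = 50 and 5 | 50, so subgroups of order 5 are possible by Lagrange.
The subgroups of order 5 are: {(0,0), (0,2), (0,4), (0,6), (0,8)}; {(0,0), (1,0), (2,0), (3,0), (4,0)}; {(0,0), (1,2), (2,4), (3,6), (4,8)}; {(0,0), (1,4), (2,8), (3,2), (4,6)}; … (6 in all).
So G has 6 subgroups of order 5.

6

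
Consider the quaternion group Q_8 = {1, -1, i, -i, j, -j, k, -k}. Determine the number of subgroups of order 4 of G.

3

|G| = 8 and 4 | 8, so subgroups of order 4 are possible by Lagrange.
The subgroups of order 4 are: {1, -1, i, -i}; {1, -1, j, -j}; {1, -1, k, -k}.
So G has 3 subgroups of order 4.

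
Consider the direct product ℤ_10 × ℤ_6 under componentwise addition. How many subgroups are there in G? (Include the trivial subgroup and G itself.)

20

|G| = 60, so by Lagrange every subgroup order divides 60. Divisors: 1, 2, 3, 4, 5, 6, 10, 12, 15, 20, 30, 60.
Subgroups by order — order 1: 1; order 2: 3; order 3: 1; order 4: 1; order 5: 1; order 6: 3; order 10: 3; order 12: 1; order 15: 1; order 20: 1; order 30: 3; order 60: 1.
Total: 1 + 3 + 1 + 1 + 1 + 3 + 3 + 1 + 1 + 1 + 3 + 1 = 20.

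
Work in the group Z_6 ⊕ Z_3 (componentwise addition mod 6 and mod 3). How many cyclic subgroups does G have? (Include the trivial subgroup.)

10

A cyclic subgroup of order d is generated by each of its φ(d) elements of order d, so the cyclic subgroups of order d number (#elements of order d)/φ(d).
Cyclic subgroups by order — order 1: 1; order 2: 1; order 3: 4; order 6: 4.
Total: 10.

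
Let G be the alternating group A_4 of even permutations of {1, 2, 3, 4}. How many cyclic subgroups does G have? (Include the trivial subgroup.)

A cyclic subgroup of order d is generated by each of its φ(d) elements of order d, so the cyclic subgroups of order d number (#elements of order d)/φ(d).
Cyclic subgroups by order — order 1: 1; order 2: 3; order 3: 4.
Total: 8.

8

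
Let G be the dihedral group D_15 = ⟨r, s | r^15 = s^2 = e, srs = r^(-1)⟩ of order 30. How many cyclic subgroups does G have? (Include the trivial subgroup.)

Group the elements of G by the cyclic subgroup they generate; each cyclic subgroup of order d accounts for φ(d) elements.
Cyclic subgroups by order — order 1: 1; order 2: 15; order 3: 1; order 5: 1; order 15: 1.
Total: 19.

19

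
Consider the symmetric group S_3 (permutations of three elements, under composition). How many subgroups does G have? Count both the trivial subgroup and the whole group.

|G| = 6, so by Lagrange every subgroup order divides 6. Divisors: 1, 2, 3, 6.
Subgroups by order — order 1: 1; order 2: 3; order 3: 1; order 6: 1.
Total: 1 + 3 + 1 + 1 = 6.

6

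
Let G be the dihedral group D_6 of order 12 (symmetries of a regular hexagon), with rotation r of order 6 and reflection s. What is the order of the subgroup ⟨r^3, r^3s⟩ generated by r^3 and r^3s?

|⟨r^3⟩| = 2 and |⟨r^3s⟩| = 2, so |H| is a multiple of lcm(2, 2) = 2 and divides |G| = 12.
Closing under the operation: H = {e, r^3, s, r^3s}, so |H| = 4.

4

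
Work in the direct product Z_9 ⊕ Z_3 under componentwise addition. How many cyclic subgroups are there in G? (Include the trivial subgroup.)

Each element a generates a cyclic subgroup ⟨a⟩; distinct elements may generate the same one (a cyclic group of order d has φ(d) generators).
Cyclic subgroups by order — order 1: 1; order 3: 4; order 9: 3.
Total: 8.

8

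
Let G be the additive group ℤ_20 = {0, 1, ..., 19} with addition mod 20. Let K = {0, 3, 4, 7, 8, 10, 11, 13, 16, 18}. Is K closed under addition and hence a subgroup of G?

No

3 ∈ K but its inverse 17 ∉ K, so K is not a subgroup.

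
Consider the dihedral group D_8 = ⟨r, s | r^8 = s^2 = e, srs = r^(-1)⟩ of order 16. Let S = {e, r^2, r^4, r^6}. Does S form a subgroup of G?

|S| = 4 divides |G| = 16, consistent with Lagrange.
S contains the identity, every element's inverse is in S, and S is closed under ·: it is a subgroup.
In fact S = ⟨r^6⟩.

Yes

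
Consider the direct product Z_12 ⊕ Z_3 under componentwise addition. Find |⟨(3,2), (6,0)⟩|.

12

|⟨(3,2)⟩| = 12 and |⟨(6,0)⟩| = 2, so |H| is a multiple of lcm(12, 2) = 12 and divides |G| = 36.
Closing under the operation: H = {(0,0), (0,1), (0,2), (3,0), (3,1), (3,2), (6,0), (6,1), (6,2), (9,0), (9,1), (9,2)}, so |H| = 12.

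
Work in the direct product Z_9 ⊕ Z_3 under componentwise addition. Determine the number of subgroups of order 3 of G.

4

|G| = 27 and 3 | 27, so subgroups of order 3 are possible by Lagrange.
The subgroups of order 3 are: {(0,0), (0,1), (0,2)}; {(0,0), (3,0), (6,0)}; {(0,0), (3,1), (6,2)}; {(0,0), (3,2), (6,1)}.
So G has 4 subgroups of order 3.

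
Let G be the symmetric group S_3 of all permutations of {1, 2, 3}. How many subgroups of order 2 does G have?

|G| = 6 and 2 | 6, so subgroups of order 2 are possible by Lagrange.
The subgroups of order 2 are: {e, (1 2)}; {e, (1 3)}; {e, (2 3)}.
So G has 3 subgroups of order 2.

3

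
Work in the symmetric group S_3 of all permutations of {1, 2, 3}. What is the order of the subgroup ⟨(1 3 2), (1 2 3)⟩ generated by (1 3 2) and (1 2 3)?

3

|⟨(1 3 2)⟩| = 3 and |⟨(1 2 3)⟩| = 3, so |H| is a multiple of lcm(3, 3) = 3 and divides |G| = 6.
Closing under the operation: H = {e, (1 2 3), (1 3 2)}, so |H| = 3.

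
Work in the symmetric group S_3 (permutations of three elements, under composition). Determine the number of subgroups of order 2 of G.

|G| = 6 and 2 | 6, so subgroups of order 2 are possible by Lagrange.
The subgroups of order 2 are: {e, (1 2)}; {e, (1 3)}; {e, (2 3)}.
So G has 3 subgroups of order 2.

3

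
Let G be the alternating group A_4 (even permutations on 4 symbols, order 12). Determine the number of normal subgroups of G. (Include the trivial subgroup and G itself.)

G has 10 subgroups. Checking conjugation-invariance by order — order 1: 1/1 normal; order 2: 0/3 normal; order 3: 0/4 normal; order 4: 1/1 normal; order 12: 1/1 normal.
Total normal subgroups: 3.

3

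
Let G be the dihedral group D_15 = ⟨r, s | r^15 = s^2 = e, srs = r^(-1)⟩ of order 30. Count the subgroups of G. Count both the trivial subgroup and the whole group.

28

|G| = 30, so by Lagrange every subgroup order divides 30. Divisors: 1, 2, 3, 5, 6, 10, 15, 30.
Subgroups by order — order 1: 1; order 2: 15; order 3: 1; order 5: 1; order 6: 5; order 10: 3; order 15: 1; order 30: 1.
Total: 1 + 15 + 1 + 1 + 5 + 3 + 1 + 1 = 28.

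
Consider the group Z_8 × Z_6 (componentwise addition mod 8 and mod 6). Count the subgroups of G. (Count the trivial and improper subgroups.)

|G| = 48, so by Lagrange every subgroup order divides 48. Divisors: 1, 2, 3, 4, 6, 8, 12, 16, 24, 48.
Subgroups by order — order 1: 1; order 2: 3; order 3: 1; order 4: 3; order 6: 3; order 8: 3; order 12: 3; order 16: 1; order 24: 3; order 48: 1.
Total: 1 + 3 + 1 + 3 + 3 + 3 + 3 + 1 + 3 + 1 = 22.

22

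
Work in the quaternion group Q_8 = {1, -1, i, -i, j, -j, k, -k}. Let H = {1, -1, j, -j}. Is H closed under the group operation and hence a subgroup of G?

Yes

|H| = 4 divides |G| = 8, consistent with Lagrange.
H contains the identity, every element's inverse is in H, and H is closed under ·: it is a subgroup.
In fact H = ⟨j⟩.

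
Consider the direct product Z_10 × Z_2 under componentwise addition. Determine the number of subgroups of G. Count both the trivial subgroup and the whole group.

|G| = 20, so by Lagrange every subgroup order divides 20. Divisors: 1, 2, 4, 5, 10, 20.
Subgroups by order — order 1: 1; order 2: 3; order 4: 1; order 5: 1; order 10: 3; order 20: 1.
Total: 1 + 3 + 1 + 1 + 3 + 1 = 10.

10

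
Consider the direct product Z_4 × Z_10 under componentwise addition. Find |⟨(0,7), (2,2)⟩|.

20

|⟨(0,7)⟩| = 10 and |⟨(2,2)⟩| = 10, so |H| is a multiple of lcm(10, 10) = 10 and divides |G| = 40.
Closing under the operation: H = {(0,0), (0,1), (0,2), (0,3), (0,4), (0,5), (0,6), (0,7), (0,8), (0,9), (2,0), (2,1), (2,2), (2,3), (2,4), (2,5), (2,6), (2,7), (2,8), (2,9)}, so |H| = 20.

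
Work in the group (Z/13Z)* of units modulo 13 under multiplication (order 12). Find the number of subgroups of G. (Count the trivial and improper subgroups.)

|G| = 12, so by Lagrange every subgroup order divides 12. Divisors: 1, 2, 3, 4, 6, 12.
Subgroups by order — order 1: 1; order 2: 1; order 3: 1; order 4: 1; order 6: 1; order 12: 1.
Total: 1 + 1 + 1 + 1 + 1 + 1 = 6.

6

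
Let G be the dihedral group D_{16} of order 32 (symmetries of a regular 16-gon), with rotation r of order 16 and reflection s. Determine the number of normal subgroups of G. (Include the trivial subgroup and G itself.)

8

G has 36 subgroups. Checking conjugation-invariance by order — order 1: 1/1 normal; order 2: 1/17 normal; order 4: 1/9 normal; order 8: 1/5 normal; order 16: 3/3 normal; order 32: 1/1 normal.
Total normal subgroups: 8.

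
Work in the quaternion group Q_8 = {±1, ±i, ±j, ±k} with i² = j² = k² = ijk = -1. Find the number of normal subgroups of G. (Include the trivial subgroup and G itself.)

G has 6 subgroups. Checking conjugation-invariance by order — order 1: 1/1 normal; order 2: 1/1 normal; order 4: 3/3 normal; order 8: 1/1 normal.
Total normal subgroups: 6.

6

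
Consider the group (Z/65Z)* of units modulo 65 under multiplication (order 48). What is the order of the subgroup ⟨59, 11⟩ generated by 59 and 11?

24

|⟨59⟩| = 12 and |⟨11⟩| = 12, so |H| is a multiple of lcm(12, 12) = 12 and divides |G| = 48.
Closing under the operation: H = {1, 4, 6, 9, 11, 14, 16, 19, 21, 24, 29, 31, 34, 36, 41, 44, 46, 49, 51, 54, 56, 59, 61, 64}, so |H| = 24.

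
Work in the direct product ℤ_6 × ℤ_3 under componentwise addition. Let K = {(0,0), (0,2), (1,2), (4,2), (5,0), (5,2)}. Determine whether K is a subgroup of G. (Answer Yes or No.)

No

(0,2) ∈ K but its inverse (0,1) ∉ K, so K is not a subgroup.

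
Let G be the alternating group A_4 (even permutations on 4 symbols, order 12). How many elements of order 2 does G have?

The elements of order 2 are: (1 2)(3 4), (1 3)(2 4), (1 4)(2 3).
That's 3.

3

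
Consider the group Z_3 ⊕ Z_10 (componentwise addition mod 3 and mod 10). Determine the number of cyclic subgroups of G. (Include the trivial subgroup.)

8

Group the elements of G by the cyclic subgroup they generate; each cyclic subgroup of order d accounts for φ(d) elements.
Cyclic subgroups by order — order 1: 1; order 2: 1; order 3: 1; order 5: 1; order 6: 1; order 10: 1; order 15: 1; order 30: 1.
Total: 8.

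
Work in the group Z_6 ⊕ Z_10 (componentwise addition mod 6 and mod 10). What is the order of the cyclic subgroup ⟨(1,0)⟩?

The order of (1,0) in Z_6 × Z_10 is lcm(ord(1) in Z_6, ord(0) in Z_10).
ord(1) = 6 and ord(0) = 1, so |⟨(1,0)⟩| = lcm(6, 1) = 6.

6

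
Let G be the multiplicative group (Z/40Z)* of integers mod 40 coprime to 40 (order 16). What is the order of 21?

2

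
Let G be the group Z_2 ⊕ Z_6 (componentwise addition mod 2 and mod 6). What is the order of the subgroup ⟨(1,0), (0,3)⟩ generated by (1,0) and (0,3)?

4

|⟨(1,0)⟩| = 2 and |⟨(0,3)⟩| = 2, so |H| is a multiple of lcm(2, 2) = 2 and divides |G| = 12.
Closing under the operation: H = {(0,0), (0,3), (1,0), (1,3)}, so |H| = 4.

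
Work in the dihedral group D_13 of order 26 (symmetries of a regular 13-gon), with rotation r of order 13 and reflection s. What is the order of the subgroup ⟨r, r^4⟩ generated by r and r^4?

13

|⟨r⟩| = 13 and |⟨r^4⟩| = 13, so |H| is a multiple of lcm(13, 13) = 13 and divides |G| = 26.
Closing under the operation: H = {e, r, r^2, r^3, r^4, r^5, r^6, r^7, r^8, r^9, r^10, r^11, r^12}, so |H| = 13.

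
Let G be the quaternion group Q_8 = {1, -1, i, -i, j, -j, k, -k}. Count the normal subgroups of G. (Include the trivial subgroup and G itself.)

G has 6 subgroups. Checking conjugation-invariance by order — order 1: 1/1 normal; order 2: 1/1 normal; order 4: 3/3 normal; order 8: 1/1 normal.
Total normal subgroups: 6.

6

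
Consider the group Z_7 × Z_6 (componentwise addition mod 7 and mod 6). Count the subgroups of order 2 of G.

1

|G| = 42 and 2 | 42, so subgroups of order 2 are possible by Lagrange.
The subgroups of order 2 are: {(0,0), (0,3)}.
So G has 1 subgroup of order 2.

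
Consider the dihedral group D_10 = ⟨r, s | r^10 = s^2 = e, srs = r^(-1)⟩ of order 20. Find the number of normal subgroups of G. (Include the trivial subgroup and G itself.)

G has 22 subgroups. Checking conjugation-invariance by order — order 1: 1/1 normal; order 2: 1/11 normal; order 4: 0/5 normal; order 5: 1/1 normal; order 10: 3/3 normal; order 20: 1/1 normal.
Total normal subgroups: 7.

7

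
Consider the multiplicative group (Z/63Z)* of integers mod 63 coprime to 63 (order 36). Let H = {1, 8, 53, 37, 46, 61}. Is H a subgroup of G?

No

53 ∈ H but its inverse 44 ∉ H, so H is not a subgroup.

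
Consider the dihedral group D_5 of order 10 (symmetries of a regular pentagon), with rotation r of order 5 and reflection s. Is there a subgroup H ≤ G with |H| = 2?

Yes

2 | 10. A subgroup of order 2 is {e, r^2s}.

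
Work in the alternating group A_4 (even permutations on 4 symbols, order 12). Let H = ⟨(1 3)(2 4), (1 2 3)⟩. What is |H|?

12

|⟨(1 3)(2 4)⟩| = 2 and |⟨(1 2 3)⟩| = 3, so |H| is a multiple of lcm(2, 3) = 6 and divides |G| = 12.
Closing {(1 3)(2 4), (1 2 3)} under the group operation gives all of G, so |H| = 12.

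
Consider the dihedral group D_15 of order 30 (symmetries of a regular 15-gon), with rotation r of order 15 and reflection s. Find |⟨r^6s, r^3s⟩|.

10

|⟨r^6s⟩| = 2 and |⟨r^3s⟩| = 2, so |H| is a multiple of lcm(2, 2) = 2 and divides |G| = 30.
Closing under the operation: H = {e, r^3, r^6, r^9, r^12, s, r^3s, r^6s, r^9s, r^12s}, so |H| = 10.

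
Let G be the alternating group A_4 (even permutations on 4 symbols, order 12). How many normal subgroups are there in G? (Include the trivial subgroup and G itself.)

3

G has 10 subgroups. Checking conjugation-invariance by order — order 1: 1/1 normal; order 2: 0/3 normal; order 3: 0/4 normal; order 4: 1/1 normal; order 12: 1/1 normal.
Total normal subgroups: 3.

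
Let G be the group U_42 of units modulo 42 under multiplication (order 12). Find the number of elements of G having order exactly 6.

6

The elements of order 6 are: 5, 11, 17, 19, 23, 31.
That's 6.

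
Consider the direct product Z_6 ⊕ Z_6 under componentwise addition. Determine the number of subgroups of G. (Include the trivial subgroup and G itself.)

30

|G| = 36, so by Lagrange every subgroup order divides 36. Divisors: 1, 2, 3, 4, 6, 9, 12, 18, 36.
Subgroups by order — order 1: 1; order 2: 3; order 3: 4; order 4: 1; order 6: 12; order 9: 1; order 12: 4; order 18: 3; order 36: 1.
Total: 1 + 3 + 4 + 1 + 12 + 1 + 4 + 3 + 1 = 30.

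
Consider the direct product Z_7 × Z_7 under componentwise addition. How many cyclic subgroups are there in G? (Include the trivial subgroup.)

9

Each element a generates a cyclic subgroup ⟨a⟩; distinct elements may generate the same one (a cyclic group of order d has φ(d) generators).
Cyclic subgroups by order — order 1: 1; order 7: 8.
Total: 9.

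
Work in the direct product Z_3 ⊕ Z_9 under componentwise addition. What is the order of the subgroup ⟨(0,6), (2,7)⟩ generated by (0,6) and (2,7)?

9

|⟨(0,6)⟩| = 3 and |⟨(2,7)⟩| = 9, so |H| is a multiple of lcm(3, 9) = 9 and divides |G| = 27.
Closing under the operation: H = {(0,0), (0,3), (0,6), (1,2), (1,5), (1,8), (2,1), (2,4), (2,7)}, so |H| = 9.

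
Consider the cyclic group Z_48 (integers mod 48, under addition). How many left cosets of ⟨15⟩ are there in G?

|⟨15⟩| = 16 and |G| = 48.
By Lagrange, [G : H] = |G|/|H| = 48/16 = 3.

3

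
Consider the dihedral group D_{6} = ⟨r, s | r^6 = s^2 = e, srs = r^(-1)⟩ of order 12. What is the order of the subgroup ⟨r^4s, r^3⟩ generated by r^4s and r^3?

4

|⟨r^4s⟩| = 2 and |⟨r^3⟩| = 2, so |H| is a multiple of lcm(2, 2) = 2 and divides |G| = 12.
Closing under the operation: H = {e, r^3, rs, r^4s}, so |H| = 4.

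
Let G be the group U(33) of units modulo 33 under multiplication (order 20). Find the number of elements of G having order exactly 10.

Enumerating element orders in G gives 12 elements of order 10.

12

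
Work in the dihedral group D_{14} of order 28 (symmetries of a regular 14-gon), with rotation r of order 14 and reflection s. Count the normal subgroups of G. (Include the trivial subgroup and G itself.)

G has 28 subgroups. Checking conjugation-invariance by order — order 1: 1/1 normal; order 2: 1/15 normal; order 4: 0/7 normal; order 7: 1/1 normal; order 14: 3/3 normal; order 28: 1/1 normal.
Total normal subgroups: 7.

7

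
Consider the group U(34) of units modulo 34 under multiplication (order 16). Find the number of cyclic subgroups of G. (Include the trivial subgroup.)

5

Each element a generates a cyclic subgroup ⟨a⟩; distinct elements may generate the same one (a cyclic group of order d has φ(d) generators).
Cyclic subgroups by order — order 1: 1; order 2: 1; order 4: 1; order 8: 1; order 16: 1.
Total: 5.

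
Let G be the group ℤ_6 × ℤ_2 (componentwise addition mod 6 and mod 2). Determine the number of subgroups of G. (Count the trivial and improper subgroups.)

|G| = 12, so by Lagrange every subgroup order divides 12. Divisors: 1, 2, 3, 4, 6, 12.
Subgroups by order — order 1: 1; order 2: 3; order 3: 1; order 4: 1; order 6: 3; order 12: 1.
Total: 1 + 3 + 1 + 1 + 3 + 1 = 10.

10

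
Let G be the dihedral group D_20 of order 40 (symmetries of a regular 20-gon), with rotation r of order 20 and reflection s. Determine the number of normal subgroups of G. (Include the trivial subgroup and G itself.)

G has 48 subgroups. Checking conjugation-invariance by order — order 1: 1/1 normal; order 2: 1/21 normal; order 4: 1/11 normal; order 5: 1/1 normal; order 8: 0/5 normal; order 10: 1/5 normal; order 20: 3/3 normal; order 40: 1/1 normal.
Total normal subgroups: 9.

9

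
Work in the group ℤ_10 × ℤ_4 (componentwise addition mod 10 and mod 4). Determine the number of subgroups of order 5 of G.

|G| = 40 and 5 | 40, so subgroups of order 5 are possible by Lagrange.
The subgroups of order 5 are: {(0,0), (2,0), (4,0), (6,0), (8,0)}.
So G has 1 subgroup of order 5.

1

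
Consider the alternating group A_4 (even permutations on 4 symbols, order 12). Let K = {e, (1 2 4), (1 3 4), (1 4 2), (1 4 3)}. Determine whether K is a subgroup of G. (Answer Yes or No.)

|K| = 5 does not divide |G| = 12, so by Lagrange K is not a subgroup.

No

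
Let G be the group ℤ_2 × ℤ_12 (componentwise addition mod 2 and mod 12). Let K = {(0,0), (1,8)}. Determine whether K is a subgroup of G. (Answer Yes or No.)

No

(1,8) ∈ K but its inverse (1,4) ∉ K, so K is not a subgroup.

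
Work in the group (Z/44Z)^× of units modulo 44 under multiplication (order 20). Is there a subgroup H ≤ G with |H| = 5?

Yes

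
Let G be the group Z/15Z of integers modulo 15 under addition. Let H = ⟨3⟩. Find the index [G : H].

|⟨3⟩| = 5 and |G| = 15.
By Lagrange, [G : H] = |G|/|H| = 15/5 = 3.

3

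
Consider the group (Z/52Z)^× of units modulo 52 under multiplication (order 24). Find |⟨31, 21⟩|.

8

|⟨31⟩| = 4 and |⟨21⟩| = 4, so |H| is a multiple of lcm(4, 4) = 4 and divides |G| = 24.
Closing under the operation: H = {1, 5, 21, 25, 27, 31, 47, 51}, so |H| = 8.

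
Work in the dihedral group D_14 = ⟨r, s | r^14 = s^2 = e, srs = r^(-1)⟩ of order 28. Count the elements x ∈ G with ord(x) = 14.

6

The elements of order 14 are: r, r^3, r^5, r^9, r^11, r^13.
That's 6.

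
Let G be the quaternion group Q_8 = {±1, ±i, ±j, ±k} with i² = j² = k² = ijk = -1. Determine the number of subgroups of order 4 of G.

3

|G| = 8 and 4 | 8, so subgroups of order 4 are possible by Lagrange.
The subgroups of order 4 are: {1, -1, i, -i}; {1, -1, j, -j}; {1, -1, k, -k}.
So G has 3 subgroups of order 4.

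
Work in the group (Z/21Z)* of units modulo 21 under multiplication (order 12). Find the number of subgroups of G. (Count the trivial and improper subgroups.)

|G| = 12, so by Lagrange every subgroup order divides 12. Divisors: 1, 2, 3, 4, 6, 12.
Subgroups by order — order 1: 1; order 2: 3; order 3: 1; order 4: 1; order 6: 3; order 12: 1.
Total: 1 + 3 + 1 + 1 + 3 + 1 = 10.

10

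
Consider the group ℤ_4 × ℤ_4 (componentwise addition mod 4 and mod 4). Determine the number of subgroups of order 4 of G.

7

|G| = 16 and 4 | 16, so subgroups of order 4 are possible by Lagrange.
The subgroups of order 4 are: {(0,0), (0,1), (0,2), (0,3)}; {(0,0), (0,2), (2,0), (2,2)}; {(0,0), (0,2), (2,1), (2,3)}; {(0,0), (1,0), (2,0), (3,0)}; … (7 in all).
So G has 7 subgroups of order 4.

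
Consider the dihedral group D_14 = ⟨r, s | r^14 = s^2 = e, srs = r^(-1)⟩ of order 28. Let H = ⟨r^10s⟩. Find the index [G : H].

|⟨r^10s⟩| = 2 and |G| = 28.
By Lagrange, [G : H] = |G|/|H| = 28/2 = 14.

14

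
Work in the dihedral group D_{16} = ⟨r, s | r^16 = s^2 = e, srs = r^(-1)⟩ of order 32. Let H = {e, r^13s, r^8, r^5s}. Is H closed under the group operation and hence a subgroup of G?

|H| = 4 divides |G| = 32, consistent with Lagrange.
H contains the identity, every element's inverse is in H, and H is closed under ·: it is a subgroup.

Yes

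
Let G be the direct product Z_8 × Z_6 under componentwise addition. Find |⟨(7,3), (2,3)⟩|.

16

|⟨(7,3)⟩| = 8 and |⟨(2,3)⟩| = 4, so |H| is a multiple of lcm(8, 4) = 8 and divides |G| = 48.
Closing under the operation: H = {(0,0), (0,3), (1,0), (1,3), (2,0), (2,3), (3,0), (3,3), (4,0), (4,3), (5,0), (5,3), (6,0), (6,3), (7,0), (7,3)}, so |H| = 16.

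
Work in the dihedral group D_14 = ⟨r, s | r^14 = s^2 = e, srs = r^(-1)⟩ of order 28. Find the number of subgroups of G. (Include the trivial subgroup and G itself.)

|G| = 28, so by Lagrange every subgroup order divides 28. Divisors: 1, 2, 4, 7, 14, 28.
Subgroups by order — order 1: 1; order 2: 15; order 4: 7; order 7: 1; order 14: 3; order 28: 1.
Total: 1 + 15 + 7 + 1 + 3 + 1 = 28.

28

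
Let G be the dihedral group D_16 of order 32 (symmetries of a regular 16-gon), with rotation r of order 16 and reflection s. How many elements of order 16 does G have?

8

The elements of order 16 are: r, r^3, r^5, r^7, r^9, r^11, r^13, r^15.
That's 8.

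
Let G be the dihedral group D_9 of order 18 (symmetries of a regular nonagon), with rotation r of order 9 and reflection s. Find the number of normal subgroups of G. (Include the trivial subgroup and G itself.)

4

G has 16 subgroups. Checking conjugation-invariance by order — order 1: 1/1 normal; order 2: 0/9 normal; order 3: 1/1 normal; order 6: 0/3 normal; order 9: 1/1 normal; order 18: 1/1 normal.
Total normal subgroups: 4.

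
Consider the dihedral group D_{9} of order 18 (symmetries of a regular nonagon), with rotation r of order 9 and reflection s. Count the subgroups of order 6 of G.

3

|G| = 18 and 6 | 18, so subgroups of order 6 are possible by Lagrange.
The subgroups of order 6 are: {e, r^3, r^6, r^2s, r^5s, r^8s}; {e, r^3, r^6, s, r^3s, r^6s}; {e, r^3, r^6, rs, r^4s, r^7s}.
So G has 3 subgroups of order 6.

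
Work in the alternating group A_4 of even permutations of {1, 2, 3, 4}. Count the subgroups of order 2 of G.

|G| = 12 and 2 | 12, so subgroups of order 2 are possible by Lagrange.
The subgroups of order 2 are: {e, (1 2)(3 4)}; {e, (1 3)(2 4)}; {e, (1 4)(2 3)}.
So G has 3 subgroups of order 2.

3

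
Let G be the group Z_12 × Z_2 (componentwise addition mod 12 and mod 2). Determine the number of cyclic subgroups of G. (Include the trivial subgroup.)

12

Group the elements of G by the cyclic subgroup they generate; each cyclic subgroup of order d accounts for φ(d) elements.
Cyclic subgroups by order — order 1: 1; order 2: 3; order 3: 1; order 4: 2; order 6: 3; order 12: 2.
Total: 12.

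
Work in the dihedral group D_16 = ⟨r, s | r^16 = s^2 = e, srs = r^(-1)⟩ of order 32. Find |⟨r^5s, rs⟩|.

8

|⟨r^5s⟩| = 2 and |⟨rs⟩| = 2, so |H| is a multiple of lcm(2, 2) = 2 and divides |G| = 32.
Closing under the operation: H = {e, r^4, r^8, r^12, rs, r^5s, r^9s, r^13s}, so |H| = 8.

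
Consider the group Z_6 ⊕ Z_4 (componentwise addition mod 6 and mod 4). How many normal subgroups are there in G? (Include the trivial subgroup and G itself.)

G is abelian, so every subgroup is normal.
G has 16 subgroups in total, hence 16 normal subgroups.

16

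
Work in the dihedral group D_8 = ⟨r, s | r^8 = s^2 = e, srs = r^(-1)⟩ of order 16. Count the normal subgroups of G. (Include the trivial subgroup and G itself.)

G has 19 subgroups. Checking conjugation-invariance by order — order 1: 1/1 normal; order 2: 1/9 normal; order 4: 1/5 normal; order 8: 3/3 normal; order 16: 1/1 normal.
Total normal subgroups: 7.

7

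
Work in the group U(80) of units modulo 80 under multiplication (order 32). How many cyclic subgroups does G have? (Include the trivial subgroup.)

20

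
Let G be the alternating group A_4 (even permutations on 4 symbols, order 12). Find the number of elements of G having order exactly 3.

The elements of order 3 are: (2 3 4), (2 4 3), (1 2 3), (1 2 4), (1 3 2), (1 3 4), (1 4 2), (1 4 3).
That's 8.

8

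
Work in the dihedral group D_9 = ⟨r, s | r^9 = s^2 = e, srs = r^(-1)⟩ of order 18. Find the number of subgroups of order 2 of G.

|G| = 18 and 2 | 18, so subgroups of order 2 are possible by Lagrange.
The subgroups of order 2 are: {e, r^2s}; {e, r^3s}; {e, r^4s}; {e, r^5s}; … (9 in all).
So G has 9 subgroups of order 2.

9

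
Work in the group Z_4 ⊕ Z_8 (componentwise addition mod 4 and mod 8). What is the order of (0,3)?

8

The order of (0,3) in Z_4 × Z_8 is lcm(ord(0) in Z_4, ord(3) in Z_8).
ord(0) = 1 and ord(3) = 8, so |⟨(0,3)⟩| = lcm(1, 8) = 8.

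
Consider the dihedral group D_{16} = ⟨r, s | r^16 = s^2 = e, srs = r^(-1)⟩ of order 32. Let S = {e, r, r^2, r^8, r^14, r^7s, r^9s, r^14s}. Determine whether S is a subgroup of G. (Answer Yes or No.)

r ∈ S but its inverse r^15 ∉ S, so S is not a subgroup.

No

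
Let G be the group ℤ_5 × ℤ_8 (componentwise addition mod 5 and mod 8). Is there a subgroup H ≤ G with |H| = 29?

29 does not divide |G| = 40, so by Lagrange no subgroup of order 29 exists.

No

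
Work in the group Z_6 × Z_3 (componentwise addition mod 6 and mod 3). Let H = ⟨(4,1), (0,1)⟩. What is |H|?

|⟨(4,1)⟩| = 3 and |⟨(0,1)⟩| = 3, so |H| is a multiple of lcm(3, 3) = 3 and divides |G| = 18.
Closing under the operation: H = {(0,0), (0,1), (0,2), (2,0), (2,1), (2,2), (4,0), (4,1), (4,2)}, so |H| = 9.

9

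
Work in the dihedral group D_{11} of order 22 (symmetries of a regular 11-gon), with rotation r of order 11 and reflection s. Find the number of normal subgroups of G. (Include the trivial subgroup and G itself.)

G has 14 subgroups. Checking conjugation-invariance by order — order 1: 1/1 normal; order 2: 0/11 normal; order 11: 1/1 normal; order 22: 1/1 normal.
Total normal subgroups: 3.

3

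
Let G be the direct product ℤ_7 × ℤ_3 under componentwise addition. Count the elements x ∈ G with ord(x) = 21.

An element (a,b) has order lcm(ord(a), ord(b)); count pairs with lcm equal to 21.
Enumerating gives 12 such elements.

12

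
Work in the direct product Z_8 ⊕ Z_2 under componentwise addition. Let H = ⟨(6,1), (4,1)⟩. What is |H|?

|⟨(6,1)⟩| = 4 and |⟨(4,1)⟩| = 2, so |H| is a multiple of lcm(4, 2) = 4 and divides |G| = 16.
Closing under the operation: H = {(0,0), (0,1), (2,0), (2,1), (4,0), (4,1), (6,0), (6,1)}, so |H| = 8.

8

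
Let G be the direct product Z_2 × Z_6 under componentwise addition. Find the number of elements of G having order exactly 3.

2

An element (a,b) has order lcm(ord(a), ord(b)); count pairs with lcm equal to 3.
Enumerating gives 2 such elements.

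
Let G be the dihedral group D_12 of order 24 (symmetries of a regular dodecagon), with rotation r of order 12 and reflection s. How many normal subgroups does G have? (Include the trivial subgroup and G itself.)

G has 34 subgroups. Checking conjugation-invariance by order — order 1: 1/1 normal; order 2: 1/13 normal; order 3: 1/1 normal; order 4: 1/7 normal; order 6: 1/5 normal; order 8: 0/3 normal; order 12: 3/3 normal; order 24: 1/1 normal.
Total normal subgroups: 9.

9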